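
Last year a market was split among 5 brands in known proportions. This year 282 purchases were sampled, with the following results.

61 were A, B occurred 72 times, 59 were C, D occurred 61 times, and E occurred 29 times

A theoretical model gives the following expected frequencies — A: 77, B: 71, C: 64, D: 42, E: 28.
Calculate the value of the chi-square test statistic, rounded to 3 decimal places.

12.360

χ² = (61−77)²/77 + (72−71)²/71 + (59−64)²/64 + (61−42)²/42 + (29−28)²/28
   = 3.3247 + 0.0141 + 0.3906 + 8.5952 + 0.0357
Sum = 12.360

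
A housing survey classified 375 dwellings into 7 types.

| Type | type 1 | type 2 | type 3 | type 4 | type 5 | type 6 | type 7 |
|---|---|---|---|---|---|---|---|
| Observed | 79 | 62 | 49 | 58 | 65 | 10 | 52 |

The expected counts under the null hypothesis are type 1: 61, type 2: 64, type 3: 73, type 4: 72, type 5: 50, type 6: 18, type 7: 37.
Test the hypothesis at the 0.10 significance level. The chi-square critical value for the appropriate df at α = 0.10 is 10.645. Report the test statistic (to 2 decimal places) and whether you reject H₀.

χ² = (79−61)²/61 + (62−64)²/64 + (49−73)²/73 + (58−72)²/72 + (65−50)²/50 + (10−18)²/18 + (52−37)²/37
   = 5.311 + 0.063 + 7.890 + 2.722 + 4.500 + 3.556 + 6.081
Sum = 30.12
df = 6. Since 30.12 > 10.645, we reject H₀.

30.12; reject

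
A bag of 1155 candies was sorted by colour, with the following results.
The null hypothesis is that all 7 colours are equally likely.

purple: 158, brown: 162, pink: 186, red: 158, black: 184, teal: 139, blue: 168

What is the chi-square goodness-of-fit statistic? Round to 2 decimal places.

Under H₀ each category has probability 1/7, so each expected count is 1155/7 = 165.
purple: (158 − 165)²/165 = 49/165 = 0.297
brown: (162 − 165)²/165 = 9/165 = 0.055
pink: (186 − 165)²/165 = 441/165 = 2.673
red: (158 − 165)²/165 = 49/165 = 0.297
black: (184 − 165)²/165 = 361/165 = 2.188
teal: (139 − 165)²/165 = 676/165 = 4.097
blue: (168 − 165)²/165 = 9/165 = 0.055
Sum = 9.66

9.66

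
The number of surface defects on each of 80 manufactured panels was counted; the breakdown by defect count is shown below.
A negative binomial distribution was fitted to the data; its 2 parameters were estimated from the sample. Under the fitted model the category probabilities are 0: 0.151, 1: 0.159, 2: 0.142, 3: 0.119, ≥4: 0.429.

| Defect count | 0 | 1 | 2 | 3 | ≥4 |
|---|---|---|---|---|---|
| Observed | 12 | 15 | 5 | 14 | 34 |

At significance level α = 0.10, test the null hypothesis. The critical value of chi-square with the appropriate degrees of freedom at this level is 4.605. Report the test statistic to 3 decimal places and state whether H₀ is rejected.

Expected counts E_i = n·p_i: 80×0.151 = 12.08, 80×0.159 = 12.72, 80×0.142 = 11.36, 80×0.119 = 9.52, 80×0.429 = 34.32.
χ² = (12−12.08)²/12.08 + (15−12.72)²/12.72 + (5−11.36)²/11.36 + (14−9.52)²/9.52 + (34−34.32)²/34.32
   = 0.0005 + 0.4087 + 3.5607 + 2.1082 + 0.0030
Sum = 6.081
df = 2. Since 6.081 > 4.605, we reject H₀.

6.081; reject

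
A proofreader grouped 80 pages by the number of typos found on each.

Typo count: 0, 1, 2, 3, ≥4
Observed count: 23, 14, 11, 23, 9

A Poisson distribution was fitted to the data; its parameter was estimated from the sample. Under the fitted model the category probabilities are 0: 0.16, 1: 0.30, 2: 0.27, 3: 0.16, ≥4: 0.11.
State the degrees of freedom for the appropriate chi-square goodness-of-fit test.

There are k = 5 categories and 1 parameter estimated from the data, so df = 5 − 1 − 1 = 3.

3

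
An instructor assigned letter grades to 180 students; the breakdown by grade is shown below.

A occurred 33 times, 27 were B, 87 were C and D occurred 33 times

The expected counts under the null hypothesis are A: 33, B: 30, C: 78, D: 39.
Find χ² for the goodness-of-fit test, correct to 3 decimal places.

cat         O        E   (O−E)²/E
A          33       33     0.0000
B          27       30     0.3000
C          87       78     1.0385
D          33       39     0.9231
Sum = 2.262

2.262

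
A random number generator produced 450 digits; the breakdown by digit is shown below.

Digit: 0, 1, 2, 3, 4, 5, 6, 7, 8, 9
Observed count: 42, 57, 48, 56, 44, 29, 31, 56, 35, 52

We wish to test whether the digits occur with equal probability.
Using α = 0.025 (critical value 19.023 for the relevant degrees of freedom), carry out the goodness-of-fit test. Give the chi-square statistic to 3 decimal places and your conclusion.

Expected count for each of the 10 categories: 450/10 = 45.
χ² = (42−45)²/45 + (57−45)²/45 + (48−45)²/45 + (56−45)²/45 + (44−45)²/45 + (29−45)²/45 + (31−45)²/45 + (56−45)²/45 + (35−45)²/45 + (52−45)²/45
   = 0.2000 + 3.2000 + 0.2000 + 2.6889 + 0.0222 + 5.6889 + 4.3556 + 2.6889 + 2.2222 + 1.0889
Sum = 22.356
df = 9. Since 22.356 > 19.023, we reject H₀.

22.356; reject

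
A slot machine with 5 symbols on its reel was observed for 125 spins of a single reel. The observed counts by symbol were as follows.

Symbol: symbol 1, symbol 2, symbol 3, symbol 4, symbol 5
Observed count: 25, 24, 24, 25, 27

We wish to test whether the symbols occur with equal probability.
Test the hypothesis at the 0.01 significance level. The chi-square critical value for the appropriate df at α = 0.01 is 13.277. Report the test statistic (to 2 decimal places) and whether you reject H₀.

0.24; do not reject

Expected count for each of the 5 categories: 125/5 = 25.
symbol 1: (25 − 25)²/25 = 0/25 = 0.000
symbol 2: (24 − 25)²/25 = 1/25 = 0.040
symbol 3: (24 − 25)²/25 = 1/25 = 0.040
symbol 4: (25 − 25)²/25 = 0/25 = 0.000
symbol 5: (27 − 25)²/25 = 4/25 = 0.160
Sum = 0.24
df = 4. Since 0.24 < 13.277, we do not reject H₀.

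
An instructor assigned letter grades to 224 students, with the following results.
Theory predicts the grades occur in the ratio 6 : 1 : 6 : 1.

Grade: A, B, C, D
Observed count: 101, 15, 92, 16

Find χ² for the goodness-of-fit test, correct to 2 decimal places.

Ratio total = 14. Expected counts: 224×6/14 = 96, 224×1/14 = 16, 224×6/14 = 96, 224×1/14 = 16.
χ² = (101−96)²/96 + (15−16)²/16 + (92−96)²/96 + (16−16)²/16
   = 0.260 + 0.063 + 0.167 + 0.000
Sum = 0.49

0.49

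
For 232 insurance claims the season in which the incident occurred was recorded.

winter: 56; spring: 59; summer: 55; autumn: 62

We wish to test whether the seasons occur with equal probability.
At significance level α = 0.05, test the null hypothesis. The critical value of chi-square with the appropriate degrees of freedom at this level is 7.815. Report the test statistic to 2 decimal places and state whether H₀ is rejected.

0.52; do not reject

Under H₀ each category has probability 1/4, so each expected count is 232/4 = 58.
cat         O        E   (O−E)²/E
winter     56       58      0.069
spring     59       58      0.017
summer     55       58      0.155
autumn     62       58      0.276
Sum = 0.52
df = 3. Since 0.52 < 7.815, we do not reject H₀.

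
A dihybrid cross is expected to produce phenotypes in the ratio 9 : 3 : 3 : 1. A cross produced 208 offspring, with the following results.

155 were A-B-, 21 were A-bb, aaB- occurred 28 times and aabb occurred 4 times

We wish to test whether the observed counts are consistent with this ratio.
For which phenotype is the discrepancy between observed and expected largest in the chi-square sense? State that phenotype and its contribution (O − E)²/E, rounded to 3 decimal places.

Ratio total = 16. Expected counts: 208×9/16 = 117, 208×3/16 = 39, 208×3/16 = 39, 208×1/16 = 13.
A-B-: (155 − 117)²/117 = 1444/117 = 12.3419
A-bb: (21 − 39)²/39 = 324/39 = 8.3077
aaB-: (28 − 39)²/39 = 121/39 = 3.1026
aabb: (4 − 13)²/13 = 81/13 = 6.2308
The largest term is for A-B-: 12.342.

A-B-, 12.342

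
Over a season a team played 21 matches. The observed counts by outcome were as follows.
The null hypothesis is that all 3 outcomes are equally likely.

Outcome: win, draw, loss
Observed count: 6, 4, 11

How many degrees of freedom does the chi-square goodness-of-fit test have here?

There are k = 3 categories and no parameters were estimated from the data, so df = 3 − 1 = 2.

2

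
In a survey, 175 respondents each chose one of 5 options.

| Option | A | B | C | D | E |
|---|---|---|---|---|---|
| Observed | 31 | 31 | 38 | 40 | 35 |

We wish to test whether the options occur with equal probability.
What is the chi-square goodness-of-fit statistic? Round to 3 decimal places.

Expected count for each of the 5 categories: 175/5 = 35.
χ² = (31−35)²/35 + (31−35)²/35 + (38−35)²/35 + (40−35)²/35 + (35−35)²/35
   = 0.4571 + 0.4571 + 0.2571 + 0.7143 + 0.0000
Sum = 1.886

1.886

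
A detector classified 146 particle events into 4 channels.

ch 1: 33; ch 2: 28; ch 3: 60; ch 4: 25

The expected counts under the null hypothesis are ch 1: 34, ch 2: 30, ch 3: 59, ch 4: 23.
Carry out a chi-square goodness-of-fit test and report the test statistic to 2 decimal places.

0.35

χ² = (33−34)²/34 + (28−30)²/30 + (60−59)²/59 + (25−23)²/23
   = 0.029 + 0.133 + 0.017 + 0.174
Sum = 0.35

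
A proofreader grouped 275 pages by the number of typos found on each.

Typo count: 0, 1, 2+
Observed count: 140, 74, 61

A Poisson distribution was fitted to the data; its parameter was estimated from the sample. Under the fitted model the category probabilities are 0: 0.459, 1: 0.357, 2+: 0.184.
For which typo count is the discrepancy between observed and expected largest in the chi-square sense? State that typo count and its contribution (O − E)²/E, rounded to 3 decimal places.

Expected counts E_i = n·p_i: 275×0.459 = 126.225, 275×0.357 = 98.175, 275×0.184 = 50.6.
0: (140 − 126.225)²/126.225 = 189.750625/126.225 = 1.5033
1: (74 − 98.175)²/98.175 = 584.430625/98.175 = 5.9529
2+: (61 − 50.6)²/50.6 = 108.16/50.6 = 2.1375
The largest term is for 1: 5.953.

1, 5.953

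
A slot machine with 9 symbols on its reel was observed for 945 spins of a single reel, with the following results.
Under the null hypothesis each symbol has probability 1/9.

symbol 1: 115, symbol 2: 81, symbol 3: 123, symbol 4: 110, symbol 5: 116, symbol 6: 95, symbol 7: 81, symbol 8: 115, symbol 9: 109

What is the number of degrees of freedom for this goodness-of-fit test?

8

There are k = 9 categories and no parameters were estimated from the data, so df = 9 − 1 = 8.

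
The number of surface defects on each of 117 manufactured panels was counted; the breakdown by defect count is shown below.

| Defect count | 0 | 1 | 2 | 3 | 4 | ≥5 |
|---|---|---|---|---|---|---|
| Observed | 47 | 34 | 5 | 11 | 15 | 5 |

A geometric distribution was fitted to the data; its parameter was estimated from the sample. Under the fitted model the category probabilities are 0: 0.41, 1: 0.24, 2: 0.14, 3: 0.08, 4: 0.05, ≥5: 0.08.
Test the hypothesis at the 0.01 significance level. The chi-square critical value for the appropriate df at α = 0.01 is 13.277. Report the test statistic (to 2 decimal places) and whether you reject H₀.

25.80; reject

Expected counts E_i = n·p_i: 117×0.41 = 47.97, 117×0.24 = 28.08, 117×0.14 = 16.38, 117×0.08 = 9.36, 117×0.05 = 5.85, 117×0.08 = 9.36.
0: (47 − 47.97)²/47.97 = 0.9409/47.97 = 0.020
1: (34 − 28.08)²/28.08 = 35.0464/28.08 = 1.248
2: (5 − 16.38)²/16.38 = 129.5044/16.38 = 7.906
3: (11 − 9.36)²/9.36 = 2.6896/9.36 = 0.287
4: (15 − 5.85)²/5.85 = 83.7225/5.85 = 14.312
≥5: (5 − 9.36)²/9.36 = 19.0096/9.36 = 2.031
Sum = 25.80
df = 4. Since 25.80 > 13.277, we reject H₀.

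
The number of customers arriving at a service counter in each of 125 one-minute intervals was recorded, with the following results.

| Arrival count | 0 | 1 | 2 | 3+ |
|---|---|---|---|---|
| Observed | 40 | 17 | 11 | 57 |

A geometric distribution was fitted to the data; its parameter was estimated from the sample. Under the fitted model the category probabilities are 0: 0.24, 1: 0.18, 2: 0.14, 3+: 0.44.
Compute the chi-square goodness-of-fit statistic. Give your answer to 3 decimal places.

Expected counts E_i = n·p_i: 125×0.24 = 30, 125×0.18 = 22.5, 125×0.14 = 17.5, 125×0.44 = 55.
0: (40 − 30)²/30 = 100/30 = 3.3333
1: (17 − 22.5)²/22.5 = 30.25/22.5 = 1.3444
2: (11 − 17.5)²/17.5 = 42.25/17.5 = 2.4143
3+: (57 − 55)²/55 = 4/55 = 0.0727
Sum = 7.165

7.165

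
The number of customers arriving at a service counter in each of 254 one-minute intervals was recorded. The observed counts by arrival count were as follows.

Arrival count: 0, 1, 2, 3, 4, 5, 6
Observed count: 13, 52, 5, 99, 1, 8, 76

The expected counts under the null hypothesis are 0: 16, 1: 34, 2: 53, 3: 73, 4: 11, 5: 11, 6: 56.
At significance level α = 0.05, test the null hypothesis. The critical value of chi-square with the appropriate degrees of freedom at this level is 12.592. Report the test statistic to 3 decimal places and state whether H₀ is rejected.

0: (13 − 16)²/16 = 9/16 = 0.5625
1: (52 − 34)²/34 = 324/34 = 9.5294
2: (5 − 53)²/53 = 2304/53 = 43.4717
3: (99 − 73)²/73 = 676/73 = 9.2603
4: (1 − 11)²/11 = 100/11 = 9.0909
5: (8 − 11)²/11 = 9/11 = 0.8182
6: (76 − 56)²/56 = 400/56 = 7.1429
Sum = 79.876
df = 6. Since 79.876 > 12.592, we reject H₀.

79.876; reject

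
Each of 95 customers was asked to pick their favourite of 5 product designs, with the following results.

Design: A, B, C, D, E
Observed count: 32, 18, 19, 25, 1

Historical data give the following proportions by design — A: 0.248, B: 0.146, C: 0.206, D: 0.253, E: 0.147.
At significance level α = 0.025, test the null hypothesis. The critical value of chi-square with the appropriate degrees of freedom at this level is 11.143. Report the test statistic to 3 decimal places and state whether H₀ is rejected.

Expected counts E_i = n·p_i: 95×0.248 = 23.56, 95×0.146 = 13.87, 95×0.206 = 19.57, 95×0.253 = 24.035, 95×0.147 = 13.965.
χ² = (32−23.56)²/23.56 + (18−13.87)²/13.87 + (19−19.57)²/19.57 + (25−24.035)²/24.035 + (1−13.965)²/13.965
   = 3.0235 + 1.2298 + 0.0166 + 0.0387 + 12.0366
Sum = 16.345
df = 4. Since 16.345 > 11.143, we reject H₀.

16.345; reject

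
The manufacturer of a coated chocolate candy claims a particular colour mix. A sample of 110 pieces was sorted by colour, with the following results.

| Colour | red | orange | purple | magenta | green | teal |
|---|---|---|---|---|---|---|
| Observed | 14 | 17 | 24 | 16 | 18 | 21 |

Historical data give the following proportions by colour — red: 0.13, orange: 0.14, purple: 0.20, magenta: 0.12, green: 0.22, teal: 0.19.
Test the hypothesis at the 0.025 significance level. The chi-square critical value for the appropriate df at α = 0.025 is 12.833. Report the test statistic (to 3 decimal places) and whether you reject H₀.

2.537; do not reject

Expected counts E_i = n·p_i: 110×0.13 = 14.3, 110×0.14 = 15.4, 110×0.20 = 22, 110×0.12 = 13.2, 110×0.22 = 24.2, 110×0.19 = 20.9.
χ² = (14−14.3)²/14.3 + (17−15.4)²/15.4 + (24−22)²/22 + (16−13.2)²/13.2 + (18−24.2)²/24.2 + (21−20.9)²/20.9
   = 0.0063 + 0.1662 + 0.1818 + 0.5939 + 1.5884 + 0.0005
Sum = 2.537
df = 5. Since 2.537 < 12.833, we do not reject H₀.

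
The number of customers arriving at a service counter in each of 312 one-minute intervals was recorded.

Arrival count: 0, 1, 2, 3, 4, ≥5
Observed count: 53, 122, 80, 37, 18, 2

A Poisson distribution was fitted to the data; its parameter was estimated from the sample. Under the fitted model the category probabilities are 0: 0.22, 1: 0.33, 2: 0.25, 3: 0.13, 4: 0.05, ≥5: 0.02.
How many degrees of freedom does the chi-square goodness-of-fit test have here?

There are k = 6 categories and 1 parameter estimated from the data, so df = 6 − 1 − 1 = 4.

4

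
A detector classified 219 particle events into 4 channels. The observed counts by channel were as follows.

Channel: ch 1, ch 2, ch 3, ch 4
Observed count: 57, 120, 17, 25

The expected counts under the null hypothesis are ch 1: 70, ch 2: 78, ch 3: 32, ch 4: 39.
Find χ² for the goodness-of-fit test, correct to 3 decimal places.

37.087

cat         O        E   (O−E)²/E
ch 1       57       70     2.4143
ch 2      120       78    22.6154
ch 3       17       32     7.0313
ch 4       25       39     5.0256
Sum = 37.087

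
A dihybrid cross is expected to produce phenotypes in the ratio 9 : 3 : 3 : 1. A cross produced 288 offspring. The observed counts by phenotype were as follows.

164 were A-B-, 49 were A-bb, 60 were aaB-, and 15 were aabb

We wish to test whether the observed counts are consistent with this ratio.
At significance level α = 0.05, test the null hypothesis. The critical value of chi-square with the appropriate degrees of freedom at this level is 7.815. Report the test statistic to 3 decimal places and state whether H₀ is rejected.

1.654; do not reject

Ratio total = 16. Expected counts: 288×9/16 = 162, 288×3/16 = 54, 288×3/16 = 54, 288×1/16 = 18.
χ² = (164−162)²/162 + (49−54)²/54 + (60−54)²/54 + (15−18)²/18
   = 0.0247 + 0.4630 + 0.6667 + 0.5000
Sum = 1.654
df = 3. Since 1.654 < 7.815, we do not reject H₀.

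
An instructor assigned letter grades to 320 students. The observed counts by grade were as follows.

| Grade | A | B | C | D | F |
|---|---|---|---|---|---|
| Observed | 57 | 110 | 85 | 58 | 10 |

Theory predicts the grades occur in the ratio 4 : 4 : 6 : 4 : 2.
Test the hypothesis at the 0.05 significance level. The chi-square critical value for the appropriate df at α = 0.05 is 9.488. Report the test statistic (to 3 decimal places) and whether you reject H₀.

Ratio total = 20. Expected counts: 320×4/20 = 64, 320×4/20 = 64, 320×6/20 = 96, 320×4/20 = 64, 320×2/20 = 32.
χ² = (57−64)²/64 + (110−64)²/64 + (85−96)²/96 + (58−64)²/64 + (10−32)²/32
   = 0.7656 + 33.0625 + 1.2604 + 0.5625 + 15.1250
Sum = 50.776
df = 4. Since 50.776 > 9.488, we reject H₀.

50.776; reject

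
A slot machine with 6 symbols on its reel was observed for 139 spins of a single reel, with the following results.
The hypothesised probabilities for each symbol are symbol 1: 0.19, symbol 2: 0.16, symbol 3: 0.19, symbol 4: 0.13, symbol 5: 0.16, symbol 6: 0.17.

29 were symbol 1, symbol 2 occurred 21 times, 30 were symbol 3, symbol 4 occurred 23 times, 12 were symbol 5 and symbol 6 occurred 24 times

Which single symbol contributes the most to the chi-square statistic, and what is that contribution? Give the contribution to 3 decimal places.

Expected counts E_i = n·p_i: 139×0.19 = 26.41, 139×0.16 = 22.24, 139×0.19 = 26.41, 139×0.13 = 18.07, 139×0.16 = 22.24, 139×0.17 = 23.63.
cat           O        E   (O−E)²/E
symbol 1     29    26.41     0.2540
symbol 2     21    22.24     0.0691
symbol 3     30    26.41     0.4880
symbol 4     23    18.07     1.3450
symbol 5     12    22.24     4.7148
symbol 6     24    23.63     0.0058
The largest term is for symbol 5: 4.715.

symbol 5, 4.715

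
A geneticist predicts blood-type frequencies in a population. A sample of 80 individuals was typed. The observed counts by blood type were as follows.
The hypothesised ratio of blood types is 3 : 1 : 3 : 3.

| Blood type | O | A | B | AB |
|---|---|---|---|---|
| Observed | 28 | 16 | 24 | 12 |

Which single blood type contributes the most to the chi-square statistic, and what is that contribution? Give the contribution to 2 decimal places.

Ratio total = 10. Expected counts: 80×3/10 = 24, 80×1/10 = 8, 80×3/10 = 24, 80×3/10 = 24.
χ² = (28−24)²/24 + (16−8)²/8 + (24−24)²/24 + (12−24)²/24
   = 0.667 + 8.000 + 0.000 + 6.000
The largest term is for A: 8.00.

A, 8.00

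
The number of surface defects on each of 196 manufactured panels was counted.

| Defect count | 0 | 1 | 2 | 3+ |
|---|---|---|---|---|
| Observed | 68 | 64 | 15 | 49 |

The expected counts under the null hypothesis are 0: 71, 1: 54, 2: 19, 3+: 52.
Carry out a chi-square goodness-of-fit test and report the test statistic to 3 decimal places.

χ² = (68−71)²/71 + (64−54)²/54 + (15−19)²/19 + (49−52)²/52
   = 0.1268 + 1.8519 + 0.8421 + 0.1731
Sum = 2.994

2.994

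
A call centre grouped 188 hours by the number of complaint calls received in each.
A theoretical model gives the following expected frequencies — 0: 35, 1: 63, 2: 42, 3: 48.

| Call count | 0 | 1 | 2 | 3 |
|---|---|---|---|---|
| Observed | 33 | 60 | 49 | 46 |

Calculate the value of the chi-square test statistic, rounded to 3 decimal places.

0: (33 − 35)²/35 = 4/35 = 0.1143
1: (60 − 63)²/63 = 9/63 = 0.1429
2: (49 − 42)²/42 = 49/42 = 1.1667
3: (46 − 48)²/48 = 4/48 = 0.0833
Sum = 1.507

1.507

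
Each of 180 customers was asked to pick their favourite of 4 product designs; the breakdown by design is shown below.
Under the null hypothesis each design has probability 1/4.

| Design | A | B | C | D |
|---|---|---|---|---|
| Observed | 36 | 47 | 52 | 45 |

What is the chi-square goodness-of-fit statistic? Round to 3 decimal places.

Under H₀ each category has probability 1/4, so each expected count is 180/4 = 45.
A: (36 − 45)²/45 = 81/45 = 1.8000
B: (47 − 45)²/45 = 4/45 = 0.0889
C: (52 − 45)²/45 = 49/45 = 1.0889
D: (45 − 45)²/45 = 0/45 = 0.0000
Sum = 2.978

2.978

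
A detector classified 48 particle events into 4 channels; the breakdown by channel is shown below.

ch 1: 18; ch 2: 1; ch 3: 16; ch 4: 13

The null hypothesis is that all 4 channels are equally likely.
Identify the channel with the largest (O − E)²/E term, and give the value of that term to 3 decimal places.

ch 2, 10.083

Expected count for each of the 4 categories: 48/4 = 12.
cat         O        E   (O−E)²/E
ch 1       18       12     3.0000
ch 2        1       12    10.0833
ch 3       16       12     1.3333
ch 4       13       12     0.0833
The largest term is for ch 2: 10.083.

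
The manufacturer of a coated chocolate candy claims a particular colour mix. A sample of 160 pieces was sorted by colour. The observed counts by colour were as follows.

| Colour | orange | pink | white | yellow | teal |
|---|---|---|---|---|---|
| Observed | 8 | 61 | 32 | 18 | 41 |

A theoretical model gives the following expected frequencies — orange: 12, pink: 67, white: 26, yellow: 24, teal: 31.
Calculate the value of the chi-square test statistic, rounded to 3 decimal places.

7.981

orange: (8 − 12)²/12 = 16/12 = 1.3333
pink: (61 − 67)²/67 = 36/67 = 0.5373
white: (32 − 26)²/26 = 36/26 = 1.3846
yellow: (18 − 24)²/24 = 36/24 = 1.5000
teal: (41 − 31)²/31 = 100/31 = 3.2258
Sum = 7.981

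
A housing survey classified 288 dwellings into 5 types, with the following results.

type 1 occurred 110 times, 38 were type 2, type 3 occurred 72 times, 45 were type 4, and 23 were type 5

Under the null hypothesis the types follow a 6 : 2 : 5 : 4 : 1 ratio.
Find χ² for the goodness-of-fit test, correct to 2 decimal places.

12.67

Ratio total = 18. Expected counts: 288×6/18 = 96, 288×2/18 = 32, 288×5/18 = 80, 288×4/18 = 64, 288×1/18 = 16.
χ² = (110−96)²/96 + (38−32)²/32 + (72−80)²/80 + (45−64)²/64 + (23−16)²/16
   = 2.042 + 1.125 + 0.800 + 5.641 + 3.063
Sum = 12.67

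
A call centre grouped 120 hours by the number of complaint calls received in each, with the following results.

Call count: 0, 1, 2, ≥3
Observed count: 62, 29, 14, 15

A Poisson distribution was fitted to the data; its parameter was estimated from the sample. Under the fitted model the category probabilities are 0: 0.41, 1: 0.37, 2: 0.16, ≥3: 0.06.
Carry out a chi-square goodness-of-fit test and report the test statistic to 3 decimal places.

18.530

Expected counts E_i = n·p_i: 120×0.41 = 49.2, 120×0.37 = 44.4, 120×0.16 = 19.2, 120×0.06 = 7.2.
0: (62 − 49.2)²/49.2 = 163.84/49.2 = 3.3301
1: (29 − 44.4)²/44.4 = 237.16/44.4 = 5.3414
2: (14 − 19.2)²/19.2 = 27.04/19.2 = 1.4083
≥3: (15 − 7.2)²/7.2 = 60.84/7.2 = 8.4500
Sum = 18.530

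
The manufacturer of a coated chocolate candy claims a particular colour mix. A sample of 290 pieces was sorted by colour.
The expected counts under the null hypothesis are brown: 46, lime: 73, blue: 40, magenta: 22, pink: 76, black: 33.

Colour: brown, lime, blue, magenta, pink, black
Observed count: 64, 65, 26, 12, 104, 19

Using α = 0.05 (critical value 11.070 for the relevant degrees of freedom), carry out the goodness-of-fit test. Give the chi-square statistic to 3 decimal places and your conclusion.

χ² = (64−46)²/46 + (65−73)²/73 + (26−40)²/40 + (12−22)²/22 + (104−76)²/76 + (19−33)²/33
   = 7.0435 + 0.8767 + 4.9000 + 4.5455 + 10.3158 + 5.9394
Sum = 33.621
df = 5. Since 33.621 > 11.070, we reject H₀.

33.621; reject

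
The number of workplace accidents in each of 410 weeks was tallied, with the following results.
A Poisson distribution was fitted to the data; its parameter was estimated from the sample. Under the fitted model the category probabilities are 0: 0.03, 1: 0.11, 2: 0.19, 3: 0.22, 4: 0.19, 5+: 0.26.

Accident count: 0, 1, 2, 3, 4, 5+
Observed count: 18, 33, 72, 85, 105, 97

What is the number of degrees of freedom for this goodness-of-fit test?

4

There are k = 6 categories and 1 parameter estimated from the data, so df = 6 − 1 − 1 = 4.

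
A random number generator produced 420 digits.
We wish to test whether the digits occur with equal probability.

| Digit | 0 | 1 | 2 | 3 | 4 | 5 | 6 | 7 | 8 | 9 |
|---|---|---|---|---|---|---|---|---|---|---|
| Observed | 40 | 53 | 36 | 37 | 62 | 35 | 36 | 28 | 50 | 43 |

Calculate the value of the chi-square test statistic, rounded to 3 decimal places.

Under H₀ each category has probability 1/10, so each expected count is 420/10 = 42.
χ² = (40−42)²/42 + (53−42)²/42 + (36−42)²/42 + (37−42)²/42 + (62−42)²/42 + (35−42)²/42 + (36−42)²/42 + (28−42)²/42 + (50−42)²/42 + (43−42)²/42
   = 0.0952 + 2.8810 + 0.8571 + 0.5952 + 9.5238 + 1.1667 + 0.8571 + 4.6667 + 1.5238 + 0.0238
Sum = 22.190

22.190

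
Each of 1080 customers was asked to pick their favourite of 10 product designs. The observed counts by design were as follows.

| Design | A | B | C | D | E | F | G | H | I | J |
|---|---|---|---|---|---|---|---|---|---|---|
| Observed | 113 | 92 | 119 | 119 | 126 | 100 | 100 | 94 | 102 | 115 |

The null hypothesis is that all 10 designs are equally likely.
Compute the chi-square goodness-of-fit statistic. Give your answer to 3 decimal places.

Under H₀ each category has probability 1/10, so each expected count is 1080/10 = 108.
χ² = (113−108)²/108 + (92−108)²/108 + (119−108)²/108 + (119−108)²/108 + (126−108)²/108 + (100−108)²/108 + (100−108)²/108 + (94−108)²/108 + (102−108)²/108 + (115−108)²/108
   = 0.2315 + 2.3704 + 1.1204 + 1.1204 + 3.0000 + 0.5926 + 0.5926 + 1.8148 + 0.3333 + 0.4537
Sum = 11.630

11.630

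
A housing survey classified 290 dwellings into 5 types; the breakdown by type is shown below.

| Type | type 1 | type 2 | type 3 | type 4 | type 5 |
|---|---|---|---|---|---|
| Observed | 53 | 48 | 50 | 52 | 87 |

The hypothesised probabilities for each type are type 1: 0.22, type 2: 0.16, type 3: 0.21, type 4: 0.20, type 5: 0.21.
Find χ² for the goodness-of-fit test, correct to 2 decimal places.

15.64

Expected counts E_i = n·p_i: 290×0.22 = 63.8, 290×0.16 = 46.4, 290×0.21 = 60.9, 290×0.20 = 58, 290×0.21 = 60.9.
cat         O        E   (O−E)²/E
type 1     53     63.8      1.828
type 2     48     46.4      0.055
type 3     50     60.9      1.951
type 4     52       58      0.621
type 5     87     60.9     11.186
Sum = 15.64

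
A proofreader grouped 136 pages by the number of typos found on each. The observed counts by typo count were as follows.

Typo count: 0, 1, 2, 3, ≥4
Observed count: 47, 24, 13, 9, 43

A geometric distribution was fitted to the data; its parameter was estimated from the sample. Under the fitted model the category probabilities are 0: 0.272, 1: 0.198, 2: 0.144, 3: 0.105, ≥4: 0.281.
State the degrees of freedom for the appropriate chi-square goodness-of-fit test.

3

There are k = 5 categories and 1 parameter estimated from the data, so df = 5 − 1 − 1 = 3.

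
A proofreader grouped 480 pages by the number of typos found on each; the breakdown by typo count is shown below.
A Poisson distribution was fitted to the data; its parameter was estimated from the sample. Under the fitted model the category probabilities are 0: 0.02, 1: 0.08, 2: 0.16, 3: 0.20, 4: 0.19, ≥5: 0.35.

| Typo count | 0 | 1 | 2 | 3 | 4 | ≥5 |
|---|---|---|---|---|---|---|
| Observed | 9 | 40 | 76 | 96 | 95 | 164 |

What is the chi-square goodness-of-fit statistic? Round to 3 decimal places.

Expected counts E_i = n·p_i: 480×0.02 = 9.6, 480×0.08 = 38.4, 480×0.16 = 76.8, 480×0.20 = 96, 480×0.19 = 91.2, 480×0.35 = 168.
χ² = (9−9.6)²/9.6 + (40−38.4)²/38.4 + (76−76.8)²/76.8 + (96−96)²/96 + (95−91.2)²/91.2 + (164−168)²/168
   = 0.0375 + 0.0667 + 0.0083 + 0.0000 + 0.1583 + 0.0952
Sum = 0.366

0.366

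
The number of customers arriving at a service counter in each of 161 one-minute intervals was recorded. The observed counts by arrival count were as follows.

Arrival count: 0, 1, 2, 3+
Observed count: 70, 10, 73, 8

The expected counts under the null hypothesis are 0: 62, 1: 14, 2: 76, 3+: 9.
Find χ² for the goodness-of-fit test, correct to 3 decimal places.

2.405

cat         O        E   (O−E)²/E
0          70       62     1.0323
1          10       14     1.1429
2          73       76     0.1184
3+          8        9     0.1111
Sum = 2.405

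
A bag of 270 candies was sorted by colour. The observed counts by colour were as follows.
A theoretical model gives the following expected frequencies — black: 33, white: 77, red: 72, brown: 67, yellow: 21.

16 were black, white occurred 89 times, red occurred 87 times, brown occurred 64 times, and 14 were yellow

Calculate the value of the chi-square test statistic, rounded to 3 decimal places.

16.220

cat         O        E   (O−E)²/E
black      16       33     8.7576
white      89       77     1.8701
red        87       72     3.1250
brown      64       67     0.1343
yellow     14       21     2.3333
Sum = 16.220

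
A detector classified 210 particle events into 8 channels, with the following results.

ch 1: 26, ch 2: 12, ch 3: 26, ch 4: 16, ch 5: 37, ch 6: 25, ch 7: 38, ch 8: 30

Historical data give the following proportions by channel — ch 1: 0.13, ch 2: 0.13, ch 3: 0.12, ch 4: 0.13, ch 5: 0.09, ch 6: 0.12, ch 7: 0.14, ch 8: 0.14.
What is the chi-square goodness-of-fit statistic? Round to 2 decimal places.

Expected counts E_i = n·p_i: 210×0.13 = 27.3, 210×0.13 = 27.3, 210×0.12 = 25.2, 210×0.13 = 27.3, 210×0.09 = 18.9, 210×0.12 = 25.2, 210×0.14 = 29.4, 210×0.14 = 29.4.
χ² = (26−27.3)²/27.3 + (12−27.3)²/27.3 + (26−25.2)²/25.2 + (16−27.3)²/27.3 + (37−18.9)²/18.9 + (25−25.2)²/25.2 + (38−29.4)²/29.4 + (30−29.4)²/29.4
   = 0.062 + 8.575 + 0.025 + 4.677 + 17.334 + 0.002 + 2.516 + 0.012
Sum = 33.20

33.20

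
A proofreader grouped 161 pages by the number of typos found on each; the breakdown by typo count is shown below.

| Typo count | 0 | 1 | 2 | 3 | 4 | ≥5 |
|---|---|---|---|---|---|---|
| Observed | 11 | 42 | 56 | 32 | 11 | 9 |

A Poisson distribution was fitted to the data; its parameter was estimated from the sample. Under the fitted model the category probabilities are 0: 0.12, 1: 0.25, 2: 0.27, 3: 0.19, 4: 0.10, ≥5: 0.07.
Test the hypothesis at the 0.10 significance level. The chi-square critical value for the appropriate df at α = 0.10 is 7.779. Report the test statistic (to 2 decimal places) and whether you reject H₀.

Expected counts E_i = n·p_i: 161×0.12 = 19.32, 161×0.25 = 40.25, 161×0.27 = 43.47, 161×0.19 = 30.59, 161×0.10 = 16.1, 161×0.07 = 11.27.
χ² = (11−19.32)²/19.32 + (42−40.25)²/40.25 + (56−43.47)²/43.47 + (32−30.59)²/30.59 + (11−16.1)²/16.1 + (9−11.27)²/11.27
   = 3.583 + 0.076 + 3.612 + 0.065 + 1.616 + 0.457
Sum = 9.41
df = 4. Since 9.41 > 7.779, we reject H₀.

9.41; reject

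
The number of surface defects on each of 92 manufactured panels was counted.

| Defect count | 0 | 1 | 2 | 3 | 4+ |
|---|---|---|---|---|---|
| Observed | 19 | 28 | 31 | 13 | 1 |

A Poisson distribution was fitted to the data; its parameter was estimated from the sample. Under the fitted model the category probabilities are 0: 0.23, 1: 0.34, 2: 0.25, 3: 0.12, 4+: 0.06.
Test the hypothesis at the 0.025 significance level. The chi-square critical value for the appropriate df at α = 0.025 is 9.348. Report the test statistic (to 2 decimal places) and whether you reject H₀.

Expected counts E_i = n·p_i: 92×0.23 = 21.16, 92×0.34 = 31.28, 92×0.25 = 23, 92×0.12 = 11.04, 92×0.06 = 5.52.
cat         O        E   (O−E)²/E
0          19    21.16      0.220
1          28    31.28      0.344
2          31       23      2.783
3          13    11.04      0.348
4+          1     5.52      3.701
Sum = 7.40
df = 3. Since 7.40 < 9.348, we do not reject H₀.

7.40; do not reject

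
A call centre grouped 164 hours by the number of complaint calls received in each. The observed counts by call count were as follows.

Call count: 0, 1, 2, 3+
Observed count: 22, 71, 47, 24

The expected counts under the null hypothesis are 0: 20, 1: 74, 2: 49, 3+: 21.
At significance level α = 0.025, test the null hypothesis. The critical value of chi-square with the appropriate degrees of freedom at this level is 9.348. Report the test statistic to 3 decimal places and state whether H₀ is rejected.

0.832; do not reject

cat         O        E   (O−E)²/E
0          22       20     0.2000
1          71       74     0.1216
2          47       49     0.0816
3+         24       21     0.4286
Sum = 0.832
df = 3. Since 0.832 < 9.348, we do not reject H₀.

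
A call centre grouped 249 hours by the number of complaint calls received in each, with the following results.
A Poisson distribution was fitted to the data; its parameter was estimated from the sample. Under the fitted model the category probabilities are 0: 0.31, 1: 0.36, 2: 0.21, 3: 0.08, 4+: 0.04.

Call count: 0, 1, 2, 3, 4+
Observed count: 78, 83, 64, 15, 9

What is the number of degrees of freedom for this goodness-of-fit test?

There are k = 5 categories and 1 parameter estimated from the data, so df = 5 − 1 − 1 = 3.

3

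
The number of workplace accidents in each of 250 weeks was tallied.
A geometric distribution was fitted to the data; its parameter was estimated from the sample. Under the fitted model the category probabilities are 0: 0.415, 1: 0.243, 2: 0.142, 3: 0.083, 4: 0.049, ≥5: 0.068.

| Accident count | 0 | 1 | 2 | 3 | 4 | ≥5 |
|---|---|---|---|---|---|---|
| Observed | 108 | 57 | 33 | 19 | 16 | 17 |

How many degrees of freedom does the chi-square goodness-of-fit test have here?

4

There are k = 6 categories and 1 parameter estimated from the data, so df = 6 − 1 − 1 = 4.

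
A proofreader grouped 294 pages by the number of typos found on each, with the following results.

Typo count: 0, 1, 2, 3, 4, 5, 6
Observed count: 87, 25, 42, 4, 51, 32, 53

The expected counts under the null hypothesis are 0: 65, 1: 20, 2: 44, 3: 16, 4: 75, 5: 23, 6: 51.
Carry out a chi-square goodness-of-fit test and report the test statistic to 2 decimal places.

cat         O        E   (O−E)²/E
0          87       65      7.446
1          25       20      1.250
2          42       44      0.091
3           4       16      9.000
4          51       75      7.680
5          32       23      3.522
6          53       51      0.078
Sum = 29.07

29.07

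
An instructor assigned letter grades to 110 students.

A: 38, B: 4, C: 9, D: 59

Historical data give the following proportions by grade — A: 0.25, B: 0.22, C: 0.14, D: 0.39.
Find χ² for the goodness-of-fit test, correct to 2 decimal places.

29.57

Expected counts E_i = n·p_i: 110×0.25 = 27.5, 110×0.22 = 24.2, 110×0.14 = 15.4, 110×0.39 = 42.9.
χ² = (38−27.5)²/27.5 + (4−24.2)²/24.2 + (9−15.4)²/15.4 + (59−42.9)²/42.9
   = 4.009 + 16.861 + 2.660 + 6.042
Sum = 29.57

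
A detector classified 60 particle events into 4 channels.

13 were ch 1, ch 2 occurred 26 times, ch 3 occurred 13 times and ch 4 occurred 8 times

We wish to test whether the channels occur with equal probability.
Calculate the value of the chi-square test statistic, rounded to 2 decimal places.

Expected count for each of the 4 categories: 60/4 = 15.
χ² = (13−15)²/15 + (26−15)²/15 + (13−15)²/15 + (8−15)²/15
   = 0.267 + 8.067 + 0.267 + 3.267
Sum = 11.87

11.87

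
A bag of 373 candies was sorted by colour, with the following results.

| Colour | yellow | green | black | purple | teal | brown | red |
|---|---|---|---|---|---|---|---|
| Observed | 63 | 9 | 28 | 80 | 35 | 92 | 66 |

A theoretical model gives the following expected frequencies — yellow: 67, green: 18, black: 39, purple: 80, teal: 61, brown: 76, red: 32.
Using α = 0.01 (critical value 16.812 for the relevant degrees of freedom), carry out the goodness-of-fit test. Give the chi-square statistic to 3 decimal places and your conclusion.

58.417; reject

χ² = (63−67)²/67 + (9−18)²/18 + (28−39)²/39 + (80−80)²/80 + (35−61)²/61 + (92−76)²/76 + (66−32)²/32
   = 0.2388 + 4.5000 + 3.1026 + 0.0000 + 11.0820 + 3.3684 + 36.1250
Sum = 58.417
df = 6. Since 58.417 > 16.812, we reject H₀.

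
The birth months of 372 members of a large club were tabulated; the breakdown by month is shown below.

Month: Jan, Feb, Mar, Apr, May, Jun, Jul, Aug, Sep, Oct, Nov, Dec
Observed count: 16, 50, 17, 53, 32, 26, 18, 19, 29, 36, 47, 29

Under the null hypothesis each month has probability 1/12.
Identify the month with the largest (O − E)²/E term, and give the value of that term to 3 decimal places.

Expected count for each of the 12 categories: 372/12 = 31.
χ² = (16−31)²/31 + (50−31)²/31 + (17−31)²/31 + (53−31)²/31 + (32−31)²/31 + (26−31)²/31 + (18−31)²/31 + (19−31)²/31 + (29−31)²/31 + (36−31)²/31 + (47−31)²/31 + (29−31)²/31
   = 7.2581 + 11.6452 + 6.3226 + 15.6129 + 0.0323 + 0.8065 + 5.4516 + 4.6452 + 0.1290 + 0.8065 + 8.2581 + 0.1290
The largest term is for Apr: 15.613.

Apr, 15.613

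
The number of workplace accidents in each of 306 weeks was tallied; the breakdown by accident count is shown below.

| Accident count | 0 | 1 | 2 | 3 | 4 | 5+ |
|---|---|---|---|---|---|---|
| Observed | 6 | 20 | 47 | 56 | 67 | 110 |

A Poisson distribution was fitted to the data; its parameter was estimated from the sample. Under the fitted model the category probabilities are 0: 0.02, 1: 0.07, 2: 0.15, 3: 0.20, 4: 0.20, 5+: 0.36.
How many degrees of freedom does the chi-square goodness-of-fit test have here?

4

There are k = 6 categories and 1 parameter estimated from the data, so df = 6 − 1 − 1 = 4.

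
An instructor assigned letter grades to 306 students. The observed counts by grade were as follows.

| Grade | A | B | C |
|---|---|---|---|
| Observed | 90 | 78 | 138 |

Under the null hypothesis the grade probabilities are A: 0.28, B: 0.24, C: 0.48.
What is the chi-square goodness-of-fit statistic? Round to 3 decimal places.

1.038

Expected counts E_i = n·p_i: 306×0.28 = 85.68, 306×0.24 = 73.44, 306×0.48 = 146.88.
A: (90 − 85.68)²/85.68 = 18.6624/85.68 = 0.2178
B: (78 − 73.44)²/73.44 = 20.7936/73.44 = 0.2831
C: (138 − 146.88)²/146.88 = 78.8544/146.88 = 0.5369
Sum = 1.038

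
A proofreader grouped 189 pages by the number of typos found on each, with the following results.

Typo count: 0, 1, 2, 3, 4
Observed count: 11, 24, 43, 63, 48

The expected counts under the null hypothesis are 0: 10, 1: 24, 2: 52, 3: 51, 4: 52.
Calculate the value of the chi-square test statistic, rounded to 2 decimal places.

0: (11 − 10)²/10 = 1/10 = 0.100
1: (24 − 24)²/24 = 0/24 = 0.000
2: (43 − 52)²/52 = 81/52 = 1.558
3: (63 − 51)²/51 = 144/51 = 2.824
4: (48 − 52)²/52 = 16/52 = 0.308
Sum = 4.79

4.79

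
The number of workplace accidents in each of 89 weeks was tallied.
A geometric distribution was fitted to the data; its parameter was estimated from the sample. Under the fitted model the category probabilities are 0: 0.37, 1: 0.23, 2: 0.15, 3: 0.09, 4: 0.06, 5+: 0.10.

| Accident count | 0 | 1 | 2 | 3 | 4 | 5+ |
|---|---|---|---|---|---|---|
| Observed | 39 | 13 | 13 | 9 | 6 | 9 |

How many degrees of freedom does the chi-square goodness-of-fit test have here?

There are k = 6 categories and 1 parameter estimated from the data, so df = 6 − 1 − 1 = 4.

4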